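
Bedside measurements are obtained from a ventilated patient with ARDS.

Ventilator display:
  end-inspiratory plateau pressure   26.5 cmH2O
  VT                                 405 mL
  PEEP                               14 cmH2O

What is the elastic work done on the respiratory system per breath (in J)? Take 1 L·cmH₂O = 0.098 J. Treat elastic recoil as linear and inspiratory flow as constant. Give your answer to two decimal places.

Elastic work ≈ ½ × (Pplat − PEEP) × Vt = 0.5 × (26.5 − 14) × 0.405 L = 0.5 × 12.5 × 0.405 = 2.531 L·cmH2O.
× 0.098 J/(L·cmH2O) → 0.248 J.

0.25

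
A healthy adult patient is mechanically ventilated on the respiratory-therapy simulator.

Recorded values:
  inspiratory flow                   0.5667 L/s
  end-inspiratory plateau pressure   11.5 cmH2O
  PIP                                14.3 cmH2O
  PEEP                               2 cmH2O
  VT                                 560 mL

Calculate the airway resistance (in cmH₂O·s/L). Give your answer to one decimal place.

4.9

Raw = (PIP − Pplat) / flow = (14.3 − 11.5) / 0.5667 = 2.8 / 0.5667 = 4.941 cmH2O·s/L.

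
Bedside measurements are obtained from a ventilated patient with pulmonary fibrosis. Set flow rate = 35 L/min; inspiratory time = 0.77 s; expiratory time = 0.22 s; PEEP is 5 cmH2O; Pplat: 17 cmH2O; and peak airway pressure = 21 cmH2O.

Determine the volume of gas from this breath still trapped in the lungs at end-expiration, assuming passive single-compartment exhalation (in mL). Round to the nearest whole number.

191

Flow: 35 L/min ÷ 60 = 0.5833 L/s.
Vt = flow × Ti = 0.5833 L/s × 0.77 s × 1000 mL/L = 449.14 mL.
R = (PIP − Pplat)/V̇ = (21 − 17) / 0.5833 = 4.0/0.5833 = 6.858 cmH2O·s/L.
C = Vt/(Pplat − PEEP) = 449.14 / (17 − 5) = 449.14/12.0 = 37.428 mL/cmH2O.
τ = R × C = 6.858 × 0.03743 L/cmH2O = 0.2567 s.
Fraction remaining = e^(−Te/τ) = e^(−0.22/0.2567) = 0.4244.
Trapped volume = 449.14 × 0.4244 = 190.62 mL.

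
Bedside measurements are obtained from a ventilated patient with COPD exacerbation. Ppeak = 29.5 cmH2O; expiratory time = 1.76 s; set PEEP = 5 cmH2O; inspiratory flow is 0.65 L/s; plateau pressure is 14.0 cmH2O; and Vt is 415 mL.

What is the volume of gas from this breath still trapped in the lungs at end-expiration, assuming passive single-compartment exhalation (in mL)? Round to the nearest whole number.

84

R = (PIP − Pplat)/V̇ = (29.5 − 14.0) / 0.65 = 15.5/0.65 = 23.846 cmH2O·s/L.
C = Vt/(Pplat − PEEP) = 415.0 / (14.0 − 5) = 415.0/9.0 = 46.111 mL/cmH2O.
τ = R × C = 23.846 × 0.04611 L/cmH2O = 1.1 s.
Fraction remaining = e^(−Te/τ) = e^(−1.76/1.1) = 0.2019.
Trapped volume = 415.0 × 0.2019 = 83.789 mL.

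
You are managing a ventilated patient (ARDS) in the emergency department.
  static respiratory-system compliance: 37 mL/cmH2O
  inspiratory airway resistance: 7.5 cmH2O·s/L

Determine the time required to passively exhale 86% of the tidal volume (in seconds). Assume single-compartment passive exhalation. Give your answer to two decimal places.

τ = R × C = 7.5 × 37 mL/cmH2O = 7.5 × 0.037 L/cmH2O = 0.2775 s.
Exhaled fraction f = 1 − e^(−t/τ) → t = −τ·ln(1 − f) = −0.2775·ln(0.14) = 0.5456 s.

0.55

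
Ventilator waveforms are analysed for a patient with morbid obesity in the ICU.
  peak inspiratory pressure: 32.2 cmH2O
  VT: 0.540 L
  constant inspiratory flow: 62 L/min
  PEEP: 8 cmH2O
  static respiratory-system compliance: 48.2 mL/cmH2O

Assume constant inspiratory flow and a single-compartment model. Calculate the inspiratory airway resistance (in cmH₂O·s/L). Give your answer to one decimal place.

Flow: 62 L/min ÷ 60 = 1.0333 L/s.
Equation of motion (constant flow): PIP = Vt/C + R·V̇ + PEEP.
R·V̇ = PIP − Vt/C − PEEP = 32.2 − 540/48.2 − 8 = 32.2 − 11.203 − 8 = 12.997 cmH2O.
R = 12.997 / 1.0333 = 12.578 cmH2O·s/L.

12.6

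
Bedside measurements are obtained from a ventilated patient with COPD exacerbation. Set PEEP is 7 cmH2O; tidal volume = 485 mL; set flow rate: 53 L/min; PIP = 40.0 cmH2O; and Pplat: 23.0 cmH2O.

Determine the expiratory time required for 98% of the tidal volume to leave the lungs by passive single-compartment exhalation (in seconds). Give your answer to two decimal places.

Flow: 53 L/min ÷ 60 = 0.8833 L/s.
R = (PIP − Pplat)/V̇ = (40.0 − 23.0) / 0.8833 = 17.0/0.8833 = 19.246 cmH2O·s/L.
C = Vt/(Pplat − PEEP) = 485.0 / (23.0 − 7) = 485.0/16.0 = 30.313 mL/cmH2O.
τ = R × C = 19.246 × 0.03031 L/cmH2O = 0.5833 s.
t = −τ·ln(1 − 0.98) = −0.5833·ln(0.02) = 2.282 s.

2.28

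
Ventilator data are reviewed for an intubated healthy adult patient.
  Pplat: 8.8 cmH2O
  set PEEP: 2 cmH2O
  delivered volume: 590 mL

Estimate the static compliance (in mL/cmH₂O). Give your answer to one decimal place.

Cstat = Vt / (Pplat − PEEP) = 590 / (8.8 − 2) = 590 / 6.8 = 86.765 mL/cmH2O.

86.8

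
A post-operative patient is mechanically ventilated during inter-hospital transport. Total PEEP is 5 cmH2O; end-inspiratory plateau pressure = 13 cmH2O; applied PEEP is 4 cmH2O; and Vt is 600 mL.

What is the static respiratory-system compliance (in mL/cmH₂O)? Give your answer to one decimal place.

75.0

End-expiratory occlusion gives total PEEP = 5 cmH2O (intrinsic PEEP = 5 − 4 = 1). Use total PEEP for the elastic gradient.
Cstat = Vt / (Pplat − PEEPtotal) = 600 / (13 − 5) = 600 / 8.0 = 75.0 mL/cmH2O.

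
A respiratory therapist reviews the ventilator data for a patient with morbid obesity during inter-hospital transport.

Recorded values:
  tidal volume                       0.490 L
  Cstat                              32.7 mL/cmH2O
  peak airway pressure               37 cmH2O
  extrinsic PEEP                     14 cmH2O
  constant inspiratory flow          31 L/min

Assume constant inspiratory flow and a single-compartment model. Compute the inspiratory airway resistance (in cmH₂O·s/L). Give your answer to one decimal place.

Flow: 31 L/min ÷ 60 = 0.5167 L/s.
Equation of motion (constant flow): PIP = Vt/C + R·V̇ + PEEP.
R·V̇ = PIP − Vt/C − PEEP = 37 − 490/32.7 − 14 = 37 − 14.985 − 14 = 8.015 cmH2O.
R = 8.015 / 0.5167 = 15.512 cmH2O·s/L.

15.5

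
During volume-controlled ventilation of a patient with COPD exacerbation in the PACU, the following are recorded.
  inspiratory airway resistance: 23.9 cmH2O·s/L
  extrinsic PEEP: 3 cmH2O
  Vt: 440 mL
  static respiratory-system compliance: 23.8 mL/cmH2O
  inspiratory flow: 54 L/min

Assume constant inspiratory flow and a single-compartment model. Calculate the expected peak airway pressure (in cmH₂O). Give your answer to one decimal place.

43.0

Flow: 54 L/min ÷ 60 = 0.9 L/s.
Equation of motion (constant flow): PIP = Vt/C + R·V̇ + PEEP.
PIP = 440/23.8 + 23.9×0.9 + 3 = 18.487 + 21.51 + 3 = 42.997 cmH2O.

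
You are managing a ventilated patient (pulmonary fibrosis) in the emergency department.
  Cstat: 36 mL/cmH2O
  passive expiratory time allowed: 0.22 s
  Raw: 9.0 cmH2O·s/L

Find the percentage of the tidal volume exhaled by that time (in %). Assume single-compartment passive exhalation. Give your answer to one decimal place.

τ = R × C = 9.0 × 36 mL/cmH2O = 9.0 × 0.036 L/cmH2O = 0.324 s.
Passive exhalation: V(t)/V₀ = e^(−t/τ) = e^(−0.22/0.324) = 0.5071.
Fraction exhaled = 1 − 0.5071 = 0.4929 → 49.29%.

49.3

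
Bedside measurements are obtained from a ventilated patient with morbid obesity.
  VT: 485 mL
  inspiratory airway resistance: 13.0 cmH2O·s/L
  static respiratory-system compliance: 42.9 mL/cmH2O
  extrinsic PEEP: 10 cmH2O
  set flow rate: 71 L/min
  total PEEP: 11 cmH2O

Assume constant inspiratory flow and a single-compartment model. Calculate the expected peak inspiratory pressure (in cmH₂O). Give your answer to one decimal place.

Flow: 71 L/min ÷ 60 = 1.1833 L/s.
Total PEEP = 11 cmH2O (set 10 + intrinsic 1); this is the baseline alveolar pressure.
Equation of motion (constant flow): PIP = Vt/C + R·V̇ + PEEP.
PIP = 485/42.9 + 13.0×1.1833 + 11 = 11.305 + 15.383 + 11 = 37.688 cmH2O.

37.7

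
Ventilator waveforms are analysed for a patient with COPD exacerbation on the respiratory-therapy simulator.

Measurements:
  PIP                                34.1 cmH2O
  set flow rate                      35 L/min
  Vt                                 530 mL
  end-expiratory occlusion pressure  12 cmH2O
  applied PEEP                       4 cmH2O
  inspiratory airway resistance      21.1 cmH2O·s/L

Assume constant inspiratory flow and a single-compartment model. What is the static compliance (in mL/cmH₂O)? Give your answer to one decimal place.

Flow: 35 L/min ÷ 60 = 0.5833 L/s.
Total PEEP = 12 cmH2O (set 4 + intrinsic 8); this is the baseline alveolar pressure.
Equation of motion (constant flow): PIP = Vt/C + R·V̇ + PEEP.
Vt/C = PIP − R·V̇ − PEEP = 34.1 − 21.1×0.5833 − 12 = 34.1 − 12.308 − 12 = 9.792 cmH2O.
C = Vt / 9.792 = 530 / 9.792 = 54.126 mL/cmH2O.

54.1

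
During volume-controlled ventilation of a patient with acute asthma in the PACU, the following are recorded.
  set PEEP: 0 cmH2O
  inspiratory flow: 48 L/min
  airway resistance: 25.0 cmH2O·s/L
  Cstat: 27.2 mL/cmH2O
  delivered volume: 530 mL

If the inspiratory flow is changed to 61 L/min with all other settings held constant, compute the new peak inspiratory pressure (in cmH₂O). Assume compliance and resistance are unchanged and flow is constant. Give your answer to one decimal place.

Flow: 48 L/min ÷ 60 = 0.8 L/s.
New flow: 61 L/min ÷ 60 = 1.0167 L/s.
PIP = Vt/C + R·V̇ + PEEP (constant-flow equation of motion).
Only the resistive term changes: ΔPIP = R × ΔV̇ = 25.0 × (1.0167 − 0.8) = 25.0 × 0.2167 = 5.418 cmH2O.
Original PIP = 530/27.2 + 25.0×0.8 + 0 = 39.485 cmH2O; new PIP = 39.485 + (5.418) = 44.903 cmH2O.

44.9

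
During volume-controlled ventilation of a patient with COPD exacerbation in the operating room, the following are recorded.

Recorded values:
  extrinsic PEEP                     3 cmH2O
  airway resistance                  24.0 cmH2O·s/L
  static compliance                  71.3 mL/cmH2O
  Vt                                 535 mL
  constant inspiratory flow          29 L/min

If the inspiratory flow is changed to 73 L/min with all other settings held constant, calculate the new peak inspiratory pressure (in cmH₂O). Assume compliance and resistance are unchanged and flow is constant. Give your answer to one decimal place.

Flow: 29 L/min ÷ 60 = 0.4833 L/s.
New flow: 73 L/min ÷ 60 = 1.2167 L/s.
PIP = Vt/C + R·V̇ + PEEP (constant-flow equation of motion).
Only the resistive term changes: ΔPIP = R × ΔV̇ = 24.0 × (1.2167 − 0.4833) = 24.0 × 0.7334 = 17.602 cmH2O.
Original PIP = 535/71.3 + 24.0×0.4833 + 3 = 22.103 cmH2O; new PIP = 22.103 + (17.602) = 39.705 cmH2O.

39.7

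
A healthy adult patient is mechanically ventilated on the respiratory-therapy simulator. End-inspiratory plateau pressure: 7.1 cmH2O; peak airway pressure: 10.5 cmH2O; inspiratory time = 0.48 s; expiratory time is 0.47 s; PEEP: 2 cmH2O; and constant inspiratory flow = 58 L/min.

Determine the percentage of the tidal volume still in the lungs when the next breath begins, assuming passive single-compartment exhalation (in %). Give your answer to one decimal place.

Flow: 58 L/min ÷ 60 = 0.9667 L/s.
Vt = flow × Ti = 0.9667 L/s × 0.48 s × 1000 mL/L = 464.02 mL.
R = (PIP − Pplat)/V̇ = (10.5 − 7.1) / 0.9667 = 3.4/0.9667 = 3.517 cmH2O·s/L.
C = Vt/(Pplat − PEEP) = 464.02 / (7.1 − 2) = 464.02/5.1 = 90.984 mL/cmH2O.
τ = R × C = 3.517 × 0.09098 L/cmH2O = 0.32 s.
Fraction remaining at end-expiration = e^(−Te/τ) = e^(−0.47/0.32) = 0.2302 → 23.02%.

23.0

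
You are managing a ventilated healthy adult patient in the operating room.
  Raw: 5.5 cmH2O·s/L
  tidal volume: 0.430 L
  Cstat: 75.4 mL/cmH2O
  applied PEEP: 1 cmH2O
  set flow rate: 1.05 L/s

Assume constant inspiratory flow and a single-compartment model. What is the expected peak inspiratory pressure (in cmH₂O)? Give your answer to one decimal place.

Equation of motion (constant flow): PIP = Vt/C + R·V̇ + PEEP.
PIP = 430/75.4 + 5.5×1.05 + 1 = 5.703 + 5.775 + 1 = 12.478 cmH2O.

12.5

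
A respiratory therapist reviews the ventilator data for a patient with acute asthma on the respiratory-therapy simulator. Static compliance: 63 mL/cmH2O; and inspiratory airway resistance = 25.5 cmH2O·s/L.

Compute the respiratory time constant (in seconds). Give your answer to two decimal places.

τ = R × C = 25.5 × 63 mL/cmH2O = 25.5 × 0.063 L/cmH2O = 1.607 s.

1.61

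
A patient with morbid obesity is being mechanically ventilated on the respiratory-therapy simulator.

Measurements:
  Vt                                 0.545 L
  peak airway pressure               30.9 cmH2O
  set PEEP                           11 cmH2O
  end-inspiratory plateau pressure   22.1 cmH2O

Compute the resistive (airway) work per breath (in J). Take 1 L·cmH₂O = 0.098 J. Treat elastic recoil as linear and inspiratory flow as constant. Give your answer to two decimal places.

0.47

With constant inspiratory flow the resistive pressure is constant at PIP − Pplat = 30.9 − 22.1 = 8.8 cmH2O, so resistive work = 8.8 × 0.545 = 4.796 L·cmH2O.
× 0.098 J/(L·cmH2O) → 0.47 J.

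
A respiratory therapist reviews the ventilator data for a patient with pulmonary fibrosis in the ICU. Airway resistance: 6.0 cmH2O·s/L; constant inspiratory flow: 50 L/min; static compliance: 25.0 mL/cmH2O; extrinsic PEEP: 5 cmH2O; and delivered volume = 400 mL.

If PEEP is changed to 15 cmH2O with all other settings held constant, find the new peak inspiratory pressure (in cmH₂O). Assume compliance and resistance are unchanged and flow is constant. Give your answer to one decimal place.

36.0

Flow: 50 L/min ÷ 60 = 0.8333 L/s.
PIP = Vt/C + R·V̇ + PEEP (constant-flow equation of motion).
Only the baseline term changes: ΔPIP = ΔPEEP = 15 − 5 = 10.0 cmH2O.
Original PIP = 400/25.0 + 6.0×0.8333 + 5 = 26.0 cmH2O; new PIP = 26.0 + (10.0) = 36.0 cmH2O.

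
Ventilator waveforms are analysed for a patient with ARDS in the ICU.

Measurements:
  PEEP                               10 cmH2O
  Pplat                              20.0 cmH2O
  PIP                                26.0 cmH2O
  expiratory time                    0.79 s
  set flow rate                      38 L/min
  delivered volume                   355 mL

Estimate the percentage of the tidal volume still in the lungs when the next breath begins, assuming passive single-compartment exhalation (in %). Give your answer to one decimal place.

9.5

Flow: 38 L/min ÷ 60 = 0.6333 L/s.
R = (PIP − Pplat)/V̇ = (26.0 − 20.0) / 0.6333 = 6.0/0.6333 = 9.474 cmH2O·s/L.
C = Vt/(Pplat − PEEP) = 355.0 / (20.0 − 10) = 355.0/10.0 = 35.5 mL/cmH2O.
τ = R × C = 9.474 × 0.0355 L/cmH2O = 0.3363 s.
Fraction remaining at end-expiration = e^(−Te/τ) = e^(−0.79/0.3363) = 0.09546 → 9.546%.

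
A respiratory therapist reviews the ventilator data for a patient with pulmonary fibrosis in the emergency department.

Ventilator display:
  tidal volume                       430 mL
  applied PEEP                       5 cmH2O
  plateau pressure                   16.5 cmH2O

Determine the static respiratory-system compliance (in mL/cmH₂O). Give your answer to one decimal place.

37.4

Cstat = Vt / (Pplat − PEEP) = 430 / (16.5 − 5) = 430 / 11.5 = 37.391 mL/cmH2O.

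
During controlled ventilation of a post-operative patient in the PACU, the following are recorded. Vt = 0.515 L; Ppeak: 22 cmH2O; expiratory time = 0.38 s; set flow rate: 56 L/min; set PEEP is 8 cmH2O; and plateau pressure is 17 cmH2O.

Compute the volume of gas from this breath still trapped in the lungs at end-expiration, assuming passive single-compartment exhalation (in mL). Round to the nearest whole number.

Flow: 56 L/min ÷ 60 = 0.9333 L/s.
R = (PIP − Pplat)/V̇ = (22 − 17) / 0.9333 = 5.0/0.9333 = 5.357 cmH2O·s/L.
C = Vt/(Pplat − PEEP) = 515.0 / (17 − 8) = 515.0/9.0 = 57.222 mL/cmH2O.
τ = R × C = 5.357 × 0.05722 L/cmH2O = 0.3065 s.
Fraction remaining = e^(−Te/τ) = e^(−0.38/0.3065) = 0.2894.
Trapped volume = 515.0 × 0.2894 = 149.04 mL.

149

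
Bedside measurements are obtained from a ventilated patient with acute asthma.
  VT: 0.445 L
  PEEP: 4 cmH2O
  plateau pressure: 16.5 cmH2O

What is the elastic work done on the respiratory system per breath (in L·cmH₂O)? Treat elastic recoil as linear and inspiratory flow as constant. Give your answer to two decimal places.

2.78

Elastic work ≈ ½ × (Pplat − PEEP) × Vt = 0.5 × (16.5 − 4) × 0.445 L = 0.5 × 12.5 × 0.445 = 2.781 L·cmH2O.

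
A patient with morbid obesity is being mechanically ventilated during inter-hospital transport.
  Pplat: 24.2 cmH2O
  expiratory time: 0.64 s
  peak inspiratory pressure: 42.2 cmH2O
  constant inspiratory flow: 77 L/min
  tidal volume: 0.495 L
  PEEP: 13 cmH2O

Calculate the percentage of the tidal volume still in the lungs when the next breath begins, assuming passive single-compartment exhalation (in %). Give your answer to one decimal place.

Flow: 77 L/min ÷ 60 = 1.2833 L/s.
R = (PIP − Pplat)/V̇ = (42.2 − 24.2) / 1.2833 = 18.0/1.2833 = 14.026 cmH2O·s/L.
C = Vt/(Pplat − PEEP) = 495.0 / (24.2 − 13) = 495.0/11.2 = 44.196 mL/cmH2O.
τ = R × C = 14.026 × 0.0442 L/cmH2O = 0.6199 s.
Fraction remaining at end-expiration = e^(−Te/τ) = e^(−0.64/0.6199) = 0.3561 → 35.61%.

35.6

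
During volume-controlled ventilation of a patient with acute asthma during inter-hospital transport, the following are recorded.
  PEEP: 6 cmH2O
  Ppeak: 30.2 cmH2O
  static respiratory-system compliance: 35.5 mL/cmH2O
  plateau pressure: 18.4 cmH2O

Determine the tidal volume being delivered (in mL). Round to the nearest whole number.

Vt = Cstat × (Pplat − PEEP) = 35.5 × (18.4 − 6) = 35.5 × 12.4 = 440.2 mL.

440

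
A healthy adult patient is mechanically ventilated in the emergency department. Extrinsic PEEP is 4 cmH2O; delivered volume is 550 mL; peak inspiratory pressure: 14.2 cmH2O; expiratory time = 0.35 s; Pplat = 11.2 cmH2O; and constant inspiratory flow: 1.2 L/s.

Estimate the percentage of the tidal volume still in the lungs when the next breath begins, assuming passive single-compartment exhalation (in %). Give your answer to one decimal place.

16.0

R = (PIP − Pplat)/V̇ = (14.2 − 11.2) / 1.2 = 3.0/1.2 = 2.5 cmH2O·s/L.
C = Vt/(Pplat − PEEP) = 550.0 / (11.2 − 4) = 550.0/7.2 = 76.389 mL/cmH2O.
τ = R × C = 2.5 × 0.07639 L/cmH2O = 0.191 s.
Fraction remaining at end-expiration = e^(−Te/τ) = e^(−0.35/0.191) = 0.16 → 16.0%.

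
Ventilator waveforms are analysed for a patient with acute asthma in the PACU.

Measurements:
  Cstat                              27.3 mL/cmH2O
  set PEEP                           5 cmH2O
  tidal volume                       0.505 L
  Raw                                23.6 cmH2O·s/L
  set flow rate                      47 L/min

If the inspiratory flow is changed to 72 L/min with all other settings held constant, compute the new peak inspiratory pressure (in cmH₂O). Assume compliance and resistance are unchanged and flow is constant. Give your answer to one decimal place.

51.8

Flow: 47 L/min ÷ 60 = 0.7833 L/s.
New flow: 72 L/min ÷ 60 = 1.2 L/s.
PIP = Vt/C + R·V̇ + PEEP (constant-flow equation of motion).
Only the resistive term changes: ΔPIP = R × ΔV̇ = 23.6 × (1.2 − 0.7833) = 23.6 × 0.4167 = 9.834 cmH2O.
Original PIP = 505/27.3 + 23.6×0.7833 + 5 = 41.984 cmH2O; new PIP = 41.984 + (9.834) = 51.818 cmH2O.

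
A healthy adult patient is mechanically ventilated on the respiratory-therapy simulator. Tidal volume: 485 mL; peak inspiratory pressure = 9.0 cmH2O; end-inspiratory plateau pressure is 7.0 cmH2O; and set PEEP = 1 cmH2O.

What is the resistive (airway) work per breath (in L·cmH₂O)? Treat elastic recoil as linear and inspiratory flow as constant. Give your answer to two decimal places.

With constant inspiratory flow the resistive pressure is constant at PIP − Pplat = 9.0 − 7.0 = 2.0 cmH2O, so resistive work = 2.0 × 0.485 = 0.97 L·cmH2O.

0.97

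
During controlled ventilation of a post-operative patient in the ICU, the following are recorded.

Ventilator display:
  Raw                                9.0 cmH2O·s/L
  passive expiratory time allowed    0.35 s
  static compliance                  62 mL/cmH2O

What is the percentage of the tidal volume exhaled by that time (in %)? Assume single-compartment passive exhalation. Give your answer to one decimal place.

τ = R × C = 9.0 × 62 mL/cmH2O = 9.0 × 0.062 L/cmH2O = 0.558 s.
Passive exhalation: V(t)/V₀ = e^(−t/τ) = e^(−0.35/0.558) = 0.5341.
Fraction exhaled = 1 − 0.5341 = 0.4659 → 46.59%.

46.6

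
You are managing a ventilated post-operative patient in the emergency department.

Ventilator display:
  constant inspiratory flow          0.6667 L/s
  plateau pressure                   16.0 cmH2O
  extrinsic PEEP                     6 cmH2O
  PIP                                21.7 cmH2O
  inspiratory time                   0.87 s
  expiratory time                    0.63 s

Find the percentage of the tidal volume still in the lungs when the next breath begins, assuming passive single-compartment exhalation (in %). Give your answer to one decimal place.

28.1

Vt = flow × Ti = 0.6667 L/s × 0.87 s × 1000 mL/L = 580.03 mL.
R = (PIP − Pplat)/V̇ = (21.7 − 16.0) / 0.6667 = 5.7/0.6667 = 8.55 cmH2O·s/L.
C = Vt/(Pplat − PEEP) = 580.03 / (16.0 − 6) = 580.03/10.0 = 58.003 mL/cmH2O.
τ = R × C = 8.55 × 0.058 L/cmH2O = 0.4959 s.
Fraction remaining at end-expiration = e^(−Te/τ) = e^(−0.63/0.4959) = 0.2807 → 28.07%.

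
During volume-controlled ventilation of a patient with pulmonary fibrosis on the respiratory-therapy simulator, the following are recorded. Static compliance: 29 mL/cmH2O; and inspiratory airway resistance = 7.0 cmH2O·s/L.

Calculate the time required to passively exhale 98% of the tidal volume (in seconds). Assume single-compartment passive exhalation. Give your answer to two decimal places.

τ = R × C = 7.0 × 29 mL/cmH2O = 7.0 × 0.029 L/cmH2O = 0.203 s.
Exhaled fraction f = 1 − e^(−t/τ) → t = −τ·ln(1 − f) = −0.203·ln(0.02) = 0.7941 s.

0.79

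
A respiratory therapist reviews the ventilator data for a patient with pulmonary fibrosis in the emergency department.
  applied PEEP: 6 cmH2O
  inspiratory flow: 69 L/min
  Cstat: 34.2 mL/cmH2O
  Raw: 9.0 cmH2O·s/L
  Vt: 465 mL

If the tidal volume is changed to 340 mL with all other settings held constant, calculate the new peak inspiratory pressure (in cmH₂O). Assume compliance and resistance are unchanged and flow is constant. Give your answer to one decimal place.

26.3

Flow: 69 L/min ÷ 60 = 1.15 L/s.
PIP = Vt/C + R·V̇ + PEEP (constant-flow equation of motion).
Only the elastic term changes: ΔPIP = ΔVt / C = (340 − 465) / 34.2 = -3.655 cmH2O.
Original PIP = 465/34.2 + 9.0×1.15 + 6 = 29.946 cmH2O; new PIP = 29.946 + (-3.655) = 26.291 cmH2O.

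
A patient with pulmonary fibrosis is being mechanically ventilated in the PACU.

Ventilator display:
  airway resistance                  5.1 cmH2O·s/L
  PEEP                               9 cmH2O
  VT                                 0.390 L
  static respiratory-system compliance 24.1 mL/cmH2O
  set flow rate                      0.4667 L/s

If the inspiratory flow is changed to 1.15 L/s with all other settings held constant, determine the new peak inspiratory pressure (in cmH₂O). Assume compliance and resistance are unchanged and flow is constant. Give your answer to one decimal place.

PIP = Vt/C + R·V̇ + PEEP (constant-flow equation of motion).
Only the resistive term changes: ΔPIP = R × ΔV̇ = 5.1 × (1.15 − 0.4667) = 5.1 × 0.6833 = 3.485 cmH2O.
Original PIP = 390/24.1 + 5.1×0.4667 + 9 = 27.563 cmH2O; new PIP = 27.563 + (3.485) = 31.048 cmH2O.

31.0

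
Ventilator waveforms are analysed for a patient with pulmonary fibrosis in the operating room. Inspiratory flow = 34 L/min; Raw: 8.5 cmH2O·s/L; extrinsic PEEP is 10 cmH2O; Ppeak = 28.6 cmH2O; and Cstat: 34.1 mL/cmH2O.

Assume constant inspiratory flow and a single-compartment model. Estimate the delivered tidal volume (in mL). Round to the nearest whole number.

Flow: 34 L/min ÷ 60 = 0.5667 L/s.
Equation of motion (constant flow): PIP = Vt/C + R·V̇ + PEEP.
Vt/C = PIP − R·V̇ − PEEP = 28.6 − 4.817 − 10 = 13.783 cmH2O.
Vt = C × 13.783 = 34.1 × 13.783 = 470.0 mL.

470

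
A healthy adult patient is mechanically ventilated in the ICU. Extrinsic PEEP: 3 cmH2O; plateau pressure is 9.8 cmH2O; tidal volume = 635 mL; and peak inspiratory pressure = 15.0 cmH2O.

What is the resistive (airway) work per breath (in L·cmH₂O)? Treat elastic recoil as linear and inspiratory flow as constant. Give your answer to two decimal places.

With constant inspiratory flow the resistive pressure is constant at PIP − Pplat = 15.0 − 9.8 = 5.2 cmH2O, so resistive work = 5.2 × 0.635 = 3.302 L·cmH2O.

3.30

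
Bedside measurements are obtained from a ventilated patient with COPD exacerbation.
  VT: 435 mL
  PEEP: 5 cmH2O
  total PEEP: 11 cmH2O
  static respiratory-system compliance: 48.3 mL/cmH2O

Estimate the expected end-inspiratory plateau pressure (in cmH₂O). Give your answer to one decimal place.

20.0

End-expiratory occlusion gives total PEEP = 11 cmH2O (intrinsic PEEP = 11 − 5 = 6). Use total PEEP for the elastic gradient.
Pplat = PEEPtotal + Vt / Cstat = 11 + 435 / 48.3 = 11 + 9.006 = 20.006 cmH2O.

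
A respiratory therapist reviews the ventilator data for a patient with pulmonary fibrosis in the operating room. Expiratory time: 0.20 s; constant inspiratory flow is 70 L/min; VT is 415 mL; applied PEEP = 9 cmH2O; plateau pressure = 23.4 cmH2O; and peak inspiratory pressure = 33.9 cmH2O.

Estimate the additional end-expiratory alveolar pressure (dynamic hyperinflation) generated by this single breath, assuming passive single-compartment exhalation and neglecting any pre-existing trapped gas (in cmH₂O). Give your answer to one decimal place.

Flow: 70 L/min ÷ 60 = 1.1667 L/s.
R = (PIP − Pplat)/V̇ = (33.9 − 23.4) / 1.1667 = 10.5/1.1667 = 9.0 cmH2O·s/L.
C = Vt/(Pplat − PEEP) = 415.0 / (23.4 − 9) = 415.0/14.4 = 28.819 mL/cmH2O.
τ = R × C = 9.0 × 0.02882 L/cmH2O = 0.2594 s.
Fraction remaining = e^(−Te/τ) = e^(−0.20/0.2594) = 0.4625; trapped volume = 415.0 × 0.4625 = 191.94 mL.
Additional alveolar pressure from trapping ≈ V_trapped / C = 191.94 / 28.819 = 6.66 cmH2O.

6.7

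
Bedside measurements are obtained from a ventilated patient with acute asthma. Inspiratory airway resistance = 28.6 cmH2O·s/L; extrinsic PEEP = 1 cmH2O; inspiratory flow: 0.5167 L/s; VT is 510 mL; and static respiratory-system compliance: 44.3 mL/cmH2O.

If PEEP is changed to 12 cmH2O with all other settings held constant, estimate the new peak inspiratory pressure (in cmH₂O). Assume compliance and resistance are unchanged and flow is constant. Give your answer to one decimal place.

38.3

PIP = Vt/C + R·V̇ + PEEP (constant-flow equation of motion).
Only the baseline term changes: ΔPIP = ΔPEEP = 12 − 1 = 11.0 cmH2O.
Original PIP = 510/44.3 + 28.6×0.5167 + 1 = 27.29 cmH2O; new PIP = 27.29 + (11.0) = 38.29 cmH2O.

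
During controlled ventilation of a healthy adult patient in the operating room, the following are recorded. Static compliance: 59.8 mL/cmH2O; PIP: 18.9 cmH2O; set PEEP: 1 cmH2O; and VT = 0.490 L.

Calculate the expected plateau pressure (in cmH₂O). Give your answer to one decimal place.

Pplat = PEEP + Vt / Cstat = 1 + 490 / 59.8 = 1 + 8.194 = 9.194 cmH2O.

9.2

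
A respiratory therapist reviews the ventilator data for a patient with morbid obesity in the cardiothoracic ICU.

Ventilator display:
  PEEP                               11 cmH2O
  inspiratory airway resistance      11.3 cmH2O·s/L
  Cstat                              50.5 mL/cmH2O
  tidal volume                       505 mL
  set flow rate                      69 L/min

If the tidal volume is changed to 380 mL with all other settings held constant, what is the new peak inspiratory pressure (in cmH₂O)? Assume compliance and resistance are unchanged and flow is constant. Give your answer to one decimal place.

Flow: 69 L/min ÷ 60 = 1.15 L/s.
PIP = Vt/C + R·V̇ + PEEP (constant-flow equation of motion).
Only the elastic term changes: ΔPIP = ΔVt / C = (380 − 505) / 50.5 = -2.475 cmH2O.
Original PIP = 505/50.5 + 11.3×1.15 + 11 = 33.995 cmH2O; new PIP = 33.995 + (-2.475) = 31.52 cmH2O.

31.5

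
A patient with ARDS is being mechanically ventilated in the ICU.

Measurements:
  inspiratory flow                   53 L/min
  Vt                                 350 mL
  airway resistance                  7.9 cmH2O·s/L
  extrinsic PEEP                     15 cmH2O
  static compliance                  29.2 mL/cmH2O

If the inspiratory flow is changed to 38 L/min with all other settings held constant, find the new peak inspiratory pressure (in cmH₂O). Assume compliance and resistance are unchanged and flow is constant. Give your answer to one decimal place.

Flow: 53 L/min ÷ 60 = 0.8833 L/s.
New flow: 38 L/min ÷ 60 = 0.6333 L/s.
PIP = Vt/C + R·V̇ + PEEP (constant-flow equation of motion).
Only the resistive term changes: ΔPIP = R × ΔV̇ = 7.9 × (0.6333 − 0.8833) = 7.9 × -0.25 = -1.975 cmH2O.
Original PIP = 350/29.2 + 7.9×0.8833 + 15 = 33.964 cmH2O; new PIP = 33.964 + (-1.975) = 31.989 cmH2O.

32.0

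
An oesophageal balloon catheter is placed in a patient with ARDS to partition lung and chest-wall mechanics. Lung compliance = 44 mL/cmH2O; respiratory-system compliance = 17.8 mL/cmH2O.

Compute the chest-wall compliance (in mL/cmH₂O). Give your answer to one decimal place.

29.9

1/Ccw = 1/Crs − 1/CL.
1/Ccw = 1/17.8 − 1/44 = 0.03345.
Ccw = 29.895 mL/cmH2O.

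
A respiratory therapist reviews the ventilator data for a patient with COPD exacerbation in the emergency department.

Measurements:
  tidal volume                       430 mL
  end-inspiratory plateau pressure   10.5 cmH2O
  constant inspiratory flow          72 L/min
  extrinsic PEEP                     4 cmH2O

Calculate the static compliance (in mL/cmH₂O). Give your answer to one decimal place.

66.2

Cstat = Vt / (Pplat − PEEP) = 430 / (10.5 − 4) = 430 / 6.5 = 66.154 mL/cmH2O.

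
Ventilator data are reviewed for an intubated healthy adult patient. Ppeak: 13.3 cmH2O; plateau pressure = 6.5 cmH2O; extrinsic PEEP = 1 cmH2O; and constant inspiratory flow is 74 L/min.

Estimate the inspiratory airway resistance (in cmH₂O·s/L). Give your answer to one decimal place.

Flow: 74 L/min ÷ 60 = 1.2333 L/s.
Raw = (PIP − Pplat) / flow = (13.3 − 6.5) / 1.2333 = 6.8 / 1.2333 = 5.514 cmH2O·s/L.

5.5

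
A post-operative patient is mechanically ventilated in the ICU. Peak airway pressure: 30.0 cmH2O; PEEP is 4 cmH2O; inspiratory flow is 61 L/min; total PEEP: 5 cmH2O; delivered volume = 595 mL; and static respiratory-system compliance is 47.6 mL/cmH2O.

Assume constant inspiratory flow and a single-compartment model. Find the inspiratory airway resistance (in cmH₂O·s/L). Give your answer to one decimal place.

Flow: 61 L/min ÷ 60 = 1.0167 L/s.
Total PEEP = 5 cmH2O (set 4 + intrinsic 1); this is the baseline alveolar pressure.
Equation of motion (constant flow): PIP = Vt/C + R·V̇ + PEEP.
R·V̇ = PIP − Vt/C − PEEP = 30.0 − 595/47.6 − 5 = 30.0 − 12.5 − 5 = 12.5 cmH2O.
R = 12.5 / 1.0167 = 12.295 cmH2O·s/L.

12.3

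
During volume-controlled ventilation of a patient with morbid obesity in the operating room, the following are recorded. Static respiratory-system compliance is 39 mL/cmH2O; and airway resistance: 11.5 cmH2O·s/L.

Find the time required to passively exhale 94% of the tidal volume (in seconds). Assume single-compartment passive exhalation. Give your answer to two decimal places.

1.26

τ = R × C = 11.5 × 39 mL/cmH2O = 11.5 × 0.039 L/cmH2O = 0.4485 s.
Exhaled fraction f = 1 − e^(−t/τ) → t = −τ·ln(1 − f) = −0.4485·ln(0.06) = 1.262 s.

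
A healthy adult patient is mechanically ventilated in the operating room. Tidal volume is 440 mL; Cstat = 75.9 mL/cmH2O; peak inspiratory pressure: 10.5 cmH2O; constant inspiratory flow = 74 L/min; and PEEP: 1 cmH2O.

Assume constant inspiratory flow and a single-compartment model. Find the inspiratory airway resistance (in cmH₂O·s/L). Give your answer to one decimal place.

Flow: 74 L/min ÷ 60 = 1.2333 L/s.
Equation of motion (constant flow): PIP = Vt/C + R·V̇ + PEEP.
R·V̇ = PIP − Vt/C − PEEP = 10.5 − 440/75.9 − 1 = 10.5 − 5.797 − 1 = 3.703 cmH2O.
R = 3.703 / 1.2333 = 3.003 cmH2O·s/L.

3.0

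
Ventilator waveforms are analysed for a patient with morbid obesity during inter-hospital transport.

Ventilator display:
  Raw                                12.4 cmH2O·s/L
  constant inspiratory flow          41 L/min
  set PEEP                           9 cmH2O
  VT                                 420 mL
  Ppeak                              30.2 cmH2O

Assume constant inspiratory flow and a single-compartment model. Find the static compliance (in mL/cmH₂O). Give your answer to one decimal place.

Flow: 41 L/min ÷ 60 = 0.6833 L/s.
Equation of motion (constant flow): PIP = Vt/C + R·V̇ + PEEP.
Vt/C = PIP − R·V̇ − PEEP = 30.2 − 12.4×0.6833 − 9 = 30.2 − 8.473 − 9 = 12.727 cmH2O.
C = Vt / 12.727 = 420 / 12.727 = 33.001 mL/cmH2O.

33.0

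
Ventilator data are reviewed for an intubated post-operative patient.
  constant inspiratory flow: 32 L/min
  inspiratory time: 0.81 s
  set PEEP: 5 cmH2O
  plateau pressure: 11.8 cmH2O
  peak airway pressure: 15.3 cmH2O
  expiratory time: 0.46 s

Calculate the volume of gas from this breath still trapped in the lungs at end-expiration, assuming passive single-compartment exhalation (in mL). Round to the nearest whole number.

Flow: 32 L/min ÷ 60 = 0.5333 L/s.
Vt = flow × Ti = 0.5333 L/s × 0.81 s × 1000 mL/L = 431.97 mL.
R = (PIP − Pplat)/V̇ = (15.3 − 11.8) / 0.5333 = 3.5/0.5333 = 6.563 cmH2O·s/L.
C = Vt/(Pplat − PEEP) = 431.97 / (11.8 − 5) = 431.97/6.8 = 63.525 mL/cmH2O.
τ = R × C = 6.563 × 0.06353 L/cmH2O = 0.4169 s.
Fraction remaining = e^(−Te/τ) = e^(−0.46/0.4169) = 0.3317.
Trapped volume = 431.97 × 0.3317 = 143.28 mL.

143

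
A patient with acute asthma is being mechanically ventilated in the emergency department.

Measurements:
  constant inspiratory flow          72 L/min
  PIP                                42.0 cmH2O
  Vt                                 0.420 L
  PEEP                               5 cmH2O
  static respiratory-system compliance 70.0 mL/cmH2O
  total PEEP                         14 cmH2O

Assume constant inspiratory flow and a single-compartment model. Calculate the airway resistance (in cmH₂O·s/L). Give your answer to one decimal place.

Flow: 72 L/min ÷ 60 = 1.2 L/s.
Total PEEP = 14 cmH2O (set 5 + intrinsic 9); this is the baseline alveolar pressure.
Equation of motion (constant flow): PIP = Vt/C + R·V̇ + PEEP.
R·V̇ = PIP − Vt/C − PEEP = 42.0 − 420/70.0 − 14 = 42.0 − 6.0 − 14 = 22.0 cmH2O.
R = 22.0 / 1.2 = 18.333 cmH2O·s/L.

18.3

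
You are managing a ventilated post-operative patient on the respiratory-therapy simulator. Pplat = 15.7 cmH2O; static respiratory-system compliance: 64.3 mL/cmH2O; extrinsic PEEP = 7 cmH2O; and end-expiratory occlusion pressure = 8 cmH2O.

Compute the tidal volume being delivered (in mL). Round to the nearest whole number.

495

End-expiratory occlusion gives total PEEP = 8 cmH2O (intrinsic PEEP = 8 − 7 = 1). Use total PEEP for the elastic gradient.
Vt = Cstat × (Pplat − PEEPtotal) = 64.3 × (15.7 − 8) = 64.3 × 7.7 = 495.11 mL.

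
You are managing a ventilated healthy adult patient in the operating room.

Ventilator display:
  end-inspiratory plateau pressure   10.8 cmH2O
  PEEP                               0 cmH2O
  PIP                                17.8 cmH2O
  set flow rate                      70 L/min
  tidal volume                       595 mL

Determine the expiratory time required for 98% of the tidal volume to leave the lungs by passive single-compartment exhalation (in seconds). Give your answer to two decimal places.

Flow: 70 L/min ÷ 60 = 1.1667 L/s.
R = (PIP − Pplat)/V̇ = (17.8 − 10.8) / 1.1667 = 7.0/1.1667 = 6.0 cmH2O·s/L.
C = Vt/(Pplat − PEEP) = 595.0 / (10.8 − 0) = 595.0/10.8 = 55.093 mL/cmH2O.
τ = R × C = 6.0 × 0.05509 L/cmH2O = 0.3305 s.
t = −τ·ln(1 − 0.98) = −0.3305·ln(0.02) = 1.293 s.

1.29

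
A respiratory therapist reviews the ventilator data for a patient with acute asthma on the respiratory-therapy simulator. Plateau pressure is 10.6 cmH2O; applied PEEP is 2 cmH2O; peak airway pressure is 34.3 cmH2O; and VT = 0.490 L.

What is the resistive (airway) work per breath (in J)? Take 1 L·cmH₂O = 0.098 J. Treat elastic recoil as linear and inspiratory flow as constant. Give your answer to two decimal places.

With constant inspiratory flow the resistive pressure is constant at PIP − Pplat = 34.3 − 10.6 = 23.7 cmH2O, so resistive work = 23.7 × 0.490 = 11.613 L·cmH2O.
× 0.098 J/(L·cmH2O) → 1.138 J.

1.14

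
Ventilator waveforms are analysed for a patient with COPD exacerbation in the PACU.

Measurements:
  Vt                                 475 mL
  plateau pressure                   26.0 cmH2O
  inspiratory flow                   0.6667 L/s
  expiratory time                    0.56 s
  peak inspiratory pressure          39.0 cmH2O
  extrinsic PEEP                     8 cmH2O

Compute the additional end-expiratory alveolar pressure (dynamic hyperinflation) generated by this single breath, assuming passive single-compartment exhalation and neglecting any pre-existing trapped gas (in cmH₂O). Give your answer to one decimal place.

6.1

R = (PIP − Pplat)/V̇ = (39.0 − 26.0) / 0.6667 = 13.0/0.6667 = 19.499 cmH2O·s/L.
C = Vt/(Pplat − PEEP) = 475.0 / (26.0 − 8) = 475.0/18.0 = 26.389 mL/cmH2O.
τ = R × C = 19.499 × 0.02639 L/cmH2O = 0.5146 s.
Fraction remaining = e^(−Te/τ) = e^(−0.56/0.5146) = 0.3368; trapped volume = 475.0 × 0.3368 = 159.98 mL.
Additional alveolar pressure from trapping ≈ V_trapped / C = 159.98 / 26.389 = 6.062 cmH2O.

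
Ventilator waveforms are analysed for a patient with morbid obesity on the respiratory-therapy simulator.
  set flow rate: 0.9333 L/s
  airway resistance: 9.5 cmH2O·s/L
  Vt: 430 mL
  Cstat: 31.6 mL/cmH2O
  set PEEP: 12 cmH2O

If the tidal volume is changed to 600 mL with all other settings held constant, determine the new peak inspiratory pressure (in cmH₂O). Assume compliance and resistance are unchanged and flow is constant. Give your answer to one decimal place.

PIP = Vt/C + R·V̇ + PEEP (constant-flow equation of motion).
Only the elastic term changes: ΔPIP = ΔVt / C = (600 − 430) / 31.6 = 5.38 cmH2O.
Original PIP = 430/31.6 + 9.5×0.9333 + 12 = 34.474 cmH2O; new PIP = 34.474 + (5.38) = 39.854 cmH2O.

39.9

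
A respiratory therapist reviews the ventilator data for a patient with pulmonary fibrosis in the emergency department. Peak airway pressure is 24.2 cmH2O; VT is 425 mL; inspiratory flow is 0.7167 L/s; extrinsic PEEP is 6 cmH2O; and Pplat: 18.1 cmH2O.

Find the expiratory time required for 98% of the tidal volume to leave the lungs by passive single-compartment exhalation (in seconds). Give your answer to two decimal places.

1.17

R = (PIP − Pplat)/V̇ = (24.2 − 18.1) / 0.7167 = 6.1/0.7167 = 8.511 cmH2O·s/L.
C = Vt/(Pplat − PEEP) = 425.0 / (18.1 − 6) = 425.0/12.1 = 35.124 mL/cmH2O.
τ = R × C = 8.511 × 0.03512 L/cmH2O = 0.2989 s.
t = −τ·ln(1 − 0.98) = −0.2989·ln(0.02) = 1.169 s.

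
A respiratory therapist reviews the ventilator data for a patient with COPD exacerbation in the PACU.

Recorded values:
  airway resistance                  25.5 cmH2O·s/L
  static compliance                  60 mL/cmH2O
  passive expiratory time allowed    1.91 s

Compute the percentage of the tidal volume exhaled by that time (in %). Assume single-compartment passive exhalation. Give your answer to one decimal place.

71.3

τ = R × C = 25.5 × 60 mL/cmH2O = 25.5 × 0.060 L/cmH2O = 1.53 s.
Passive exhalation: V(t)/V₀ = e^(−t/τ) = e^(−1.91/1.53) = 0.287.
Fraction exhaled = 1 − 0.287 = 0.713 → 71.3%.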